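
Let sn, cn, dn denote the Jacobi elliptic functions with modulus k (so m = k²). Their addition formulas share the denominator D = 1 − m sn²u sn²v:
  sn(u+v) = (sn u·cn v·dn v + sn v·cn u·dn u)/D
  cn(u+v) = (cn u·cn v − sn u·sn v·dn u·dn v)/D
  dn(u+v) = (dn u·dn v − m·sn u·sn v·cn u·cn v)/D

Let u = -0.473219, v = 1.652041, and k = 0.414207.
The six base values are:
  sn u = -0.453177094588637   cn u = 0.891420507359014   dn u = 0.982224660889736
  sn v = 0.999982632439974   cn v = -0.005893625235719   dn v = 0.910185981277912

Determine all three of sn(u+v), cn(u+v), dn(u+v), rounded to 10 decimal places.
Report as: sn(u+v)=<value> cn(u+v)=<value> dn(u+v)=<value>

sn(u+v)=0.9100554041 cn(u+v)=0.4144866240 dn(u+v)=0.9262330718

m = k² = 0.171567438849
D = 1 − m·sn²u·sn²v = 0.9647665083314034
sn(u+v) = (sn u·cn v·dn v + sn v·cn u·dn u)/D = 0.8779909745995643/0.9647665083314034 = 0.9100554040978056
cn(u+v) = (cn u·cn v − sn u·sn v·dn u·dn v)/D = 0.3998828129835979/0.9647665083314034 = 0.4144866239969388
dn(u+v) = (dn u·dn v − m·sn u·sn v·cn u·cn v)/D = 0.8935986465738264/0.9647665083314034 = 0.926233071791988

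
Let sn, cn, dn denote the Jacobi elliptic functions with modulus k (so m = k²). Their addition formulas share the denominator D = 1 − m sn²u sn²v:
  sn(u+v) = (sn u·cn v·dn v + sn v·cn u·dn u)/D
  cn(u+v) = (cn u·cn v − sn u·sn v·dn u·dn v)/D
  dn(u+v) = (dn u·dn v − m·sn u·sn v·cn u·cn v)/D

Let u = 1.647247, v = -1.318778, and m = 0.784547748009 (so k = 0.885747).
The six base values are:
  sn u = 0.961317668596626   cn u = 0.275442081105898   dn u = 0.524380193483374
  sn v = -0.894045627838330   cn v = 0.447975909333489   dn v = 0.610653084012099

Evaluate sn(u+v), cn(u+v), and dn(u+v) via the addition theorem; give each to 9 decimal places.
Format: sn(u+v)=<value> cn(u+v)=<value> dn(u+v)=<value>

m = k² = 0.784547748009
D = 1 − m·sn²u·sn²v = 0.4204744383199283
sn(u+v) = (sn u·cn v·dn v + sn v·cn u·dn u)/D = 0.1338433076950468/0.4204744383199283 = 0.3183149687525329
cn(u+v) = (cn u·cn v − sn u·sn v·dn u·dn v)/D = 0.3986034649444335/0.4204744383199283 = 0.9479850107823826
dn(u+v) = (dn u·dn v − m·sn u·sn v·cn u·cn v)/D = 0.4034158407773211/0.4204744383199283 = 0.9594301199122414

sn(u+v)=0.318314969 cn(u+v)=0.947985011 dn(u+v)=0.959430120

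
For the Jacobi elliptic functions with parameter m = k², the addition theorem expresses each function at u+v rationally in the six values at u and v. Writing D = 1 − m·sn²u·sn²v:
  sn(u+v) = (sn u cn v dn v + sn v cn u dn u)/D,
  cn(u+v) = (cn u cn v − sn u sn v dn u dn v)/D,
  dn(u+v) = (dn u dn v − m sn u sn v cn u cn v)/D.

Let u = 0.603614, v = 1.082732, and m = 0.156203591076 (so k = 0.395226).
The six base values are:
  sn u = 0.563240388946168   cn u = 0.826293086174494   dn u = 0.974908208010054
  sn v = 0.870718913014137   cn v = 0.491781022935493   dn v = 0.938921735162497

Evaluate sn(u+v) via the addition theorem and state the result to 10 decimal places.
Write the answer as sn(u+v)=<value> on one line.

m = k² = 0.156203591076
D = 1 − m·sn²u·sn²v = 0.9624305749102592
sn(u+v) = (sn u·cn v·dn v + sn v·cn u·dn u)/D = 0.9614890598578134/0.9624305749102592 = 0.9990217319804771

sn(u+v)=0.9990217320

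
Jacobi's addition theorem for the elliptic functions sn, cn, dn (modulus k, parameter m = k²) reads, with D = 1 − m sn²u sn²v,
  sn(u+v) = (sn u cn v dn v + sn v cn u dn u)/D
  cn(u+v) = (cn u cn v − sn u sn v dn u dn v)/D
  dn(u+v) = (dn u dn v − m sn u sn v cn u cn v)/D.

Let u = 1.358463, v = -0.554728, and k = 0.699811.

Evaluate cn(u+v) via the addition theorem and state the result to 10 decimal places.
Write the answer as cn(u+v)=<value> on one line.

cn(u+v)=0.7201304428

sn u = 0.9378221890098363, cn u = 0.3471160350672364, dn u = 0.7545015324919081
sn v = -0.5155948675765815, cn v = 0.8568324996921436, dn v = 0.9326358765325877
m = k² = 0.489735435721
D = 1 − m·sn²u·sn²v = 0.8854962504168058
cn(u+v) = (cn u·cn v − sn u·sn v·dn u·dn v)/D = 0.6376728068753578/0.8854962504168058 = 0.7201304427604332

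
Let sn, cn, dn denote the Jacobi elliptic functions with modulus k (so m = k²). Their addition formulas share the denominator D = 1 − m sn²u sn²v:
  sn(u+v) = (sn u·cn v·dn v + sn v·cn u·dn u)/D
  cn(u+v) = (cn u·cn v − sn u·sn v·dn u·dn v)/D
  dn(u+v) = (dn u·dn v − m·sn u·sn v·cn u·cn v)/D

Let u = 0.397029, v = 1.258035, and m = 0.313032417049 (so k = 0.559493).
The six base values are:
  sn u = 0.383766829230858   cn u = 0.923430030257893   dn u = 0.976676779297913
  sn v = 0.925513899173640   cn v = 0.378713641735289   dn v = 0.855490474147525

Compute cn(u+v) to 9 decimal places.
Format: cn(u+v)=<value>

cn(u+v)=0.055124891

m = k² = 0.313032417049
D = 1 − m·sn²u·sn²v = 0.9605097327364566
cn(u+v) = (cn u·cn v − sn u·sn v·dn u·dn v)/D = 0.05294799397704661/0.9605097327364566 = 0.055124890641347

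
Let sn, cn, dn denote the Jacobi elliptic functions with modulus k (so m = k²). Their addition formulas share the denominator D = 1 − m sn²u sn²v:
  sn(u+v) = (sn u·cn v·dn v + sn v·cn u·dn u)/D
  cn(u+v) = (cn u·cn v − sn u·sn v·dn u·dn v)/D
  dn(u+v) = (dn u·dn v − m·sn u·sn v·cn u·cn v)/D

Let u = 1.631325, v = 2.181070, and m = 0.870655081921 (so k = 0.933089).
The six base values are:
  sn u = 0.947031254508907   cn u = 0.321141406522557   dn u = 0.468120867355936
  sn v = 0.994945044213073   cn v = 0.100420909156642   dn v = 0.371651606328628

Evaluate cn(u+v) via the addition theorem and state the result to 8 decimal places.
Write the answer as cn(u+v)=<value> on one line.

cn(u+v)=-0.58005968

m = k² = 0.870655081921
D = 1 − m·sn²u·sn²v = 0.2270116477957516
cn(u+v) = (cn u·cn v − sn u·sn v·dn u·dn v)/D = -0.1316803035933023/0.2270116477957516 = -0.580059679192226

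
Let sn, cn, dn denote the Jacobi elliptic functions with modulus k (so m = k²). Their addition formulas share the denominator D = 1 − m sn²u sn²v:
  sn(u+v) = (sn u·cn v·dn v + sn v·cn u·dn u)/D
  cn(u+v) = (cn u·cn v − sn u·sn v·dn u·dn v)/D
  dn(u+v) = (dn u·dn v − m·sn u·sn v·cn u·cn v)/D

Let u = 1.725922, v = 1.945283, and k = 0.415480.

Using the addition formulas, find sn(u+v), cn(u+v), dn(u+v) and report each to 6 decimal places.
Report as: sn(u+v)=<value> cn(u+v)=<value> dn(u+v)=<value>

sn u = 0.9973629232610156, cn u = -0.07257547315892332, dn u = 0.9101019792671251
sn v = 0.9630072104902791, cn v = -0.2694756251383995, dn v = 0.9164670202448445
m = k² = 0.1726236304
D = 1 − m·sn²u·sn²v = 0.8407550156563539
sn(u+v) = (sn u·cn v·dn v + sn v·cn u·dn u)/D = -0.3099219241660904/0.8407550156563539 = -0.3686233425846922
cn(u+v) = (cn u·cn v − sn u·sn v·dn u·dn v)/D = -0.781548077390319/0.8407550156563539 = -0.9295788461995511
dn(u+v) = (dn u·dn v − m·sn u·sn v·cn u·cn v)/D = 0.8308358566002109/0.8407550156563539 = 0.9882020816154163

sn(u+v)=-0.368623 cn(u+v)=-0.929579 dn(u+v)=0.988202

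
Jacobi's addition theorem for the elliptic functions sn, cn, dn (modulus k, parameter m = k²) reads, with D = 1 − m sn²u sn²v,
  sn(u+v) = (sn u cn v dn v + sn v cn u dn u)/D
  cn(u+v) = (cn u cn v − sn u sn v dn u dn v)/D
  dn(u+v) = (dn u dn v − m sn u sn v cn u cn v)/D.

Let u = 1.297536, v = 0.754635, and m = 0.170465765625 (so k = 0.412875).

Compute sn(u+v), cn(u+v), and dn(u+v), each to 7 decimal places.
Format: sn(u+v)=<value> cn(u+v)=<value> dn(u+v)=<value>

sn u = 0.9500000428556178, cn u = 0.3122497695344615, dn u = 0.9198666385097067
sn v = 0.6770689179596181, cn v = 0.735919615401704, dn v = 0.9601326409920532
m = k² = 0.170465765625
D = 1 − m·sn²u·sn²v = 0.9294738498262486
sn(u+v) = (sn u·cn v·dn v + sn v·cn u·dn u)/D = 0.8657247019163134/0.9294738498262486 = 0.9314137262475409
cn(u+v) = (cn u·cn v − sn u·sn v·dn u·dn v)/D = -0.3382933313010146/0.9294738498262486 = -0.3639621828674938
dn(u+v) = (dn u·dn v − m·sn u·sn v·cn u·cn v)/D = 0.8579982993681999/0.9294738498262486 = 0.9231010636055979

sn(u+v)=0.9314137 cn(u+v)=-0.3639622 dn(u+v)=0.9231011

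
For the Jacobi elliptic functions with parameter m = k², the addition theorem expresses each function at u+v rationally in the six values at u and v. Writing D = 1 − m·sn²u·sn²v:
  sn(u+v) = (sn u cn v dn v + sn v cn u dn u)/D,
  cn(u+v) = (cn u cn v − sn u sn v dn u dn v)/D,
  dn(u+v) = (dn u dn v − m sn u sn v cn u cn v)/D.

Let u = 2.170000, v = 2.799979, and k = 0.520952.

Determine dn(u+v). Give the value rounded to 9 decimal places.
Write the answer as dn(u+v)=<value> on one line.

dn(u+v)=0.855321157

sn u = 0.9182138153163026, cn u = -0.3960850784393157, dn u = 0.87817182343192
sn v = 0.5532200805969875, cn v = -0.8330351387692254, dn v = 0.9575699043295782
m = k² = 0.271390986304
D = 1 − m·sn²u·sn²v = 0.9299708369089694
dn(u+v) = (dn u·dn v − m·sn u·sn v·cn u·cn v)/D = 0.7954237323894968/0.9299708369089694 = 0.8553211572024352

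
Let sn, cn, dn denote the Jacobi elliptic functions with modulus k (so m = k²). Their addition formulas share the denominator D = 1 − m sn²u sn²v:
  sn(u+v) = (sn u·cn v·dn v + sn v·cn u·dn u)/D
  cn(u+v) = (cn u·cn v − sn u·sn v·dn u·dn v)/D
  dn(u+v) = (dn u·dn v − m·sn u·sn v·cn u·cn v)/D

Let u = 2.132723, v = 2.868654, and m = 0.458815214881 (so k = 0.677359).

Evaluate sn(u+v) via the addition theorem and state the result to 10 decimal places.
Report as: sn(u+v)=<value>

sn(u+v)=-0.9413235055

sn u = 0.9733791137400079, cn u = -0.2292010055272811, dn u = 0.7518562170473337
sn v = 0.6754860737755085, cn v = -0.7373727443670184, dn v = 0.8891856583175128
m = k² = 0.458815214881
D = 1 − m·sn²u·sn²v = 0.8016488800153921
sn(u+v) = (sn u·cn v·dn v + sn v·cn u·dn u)/D = -0.7546109339494797/0.8016488800153921 = -0.941323505541467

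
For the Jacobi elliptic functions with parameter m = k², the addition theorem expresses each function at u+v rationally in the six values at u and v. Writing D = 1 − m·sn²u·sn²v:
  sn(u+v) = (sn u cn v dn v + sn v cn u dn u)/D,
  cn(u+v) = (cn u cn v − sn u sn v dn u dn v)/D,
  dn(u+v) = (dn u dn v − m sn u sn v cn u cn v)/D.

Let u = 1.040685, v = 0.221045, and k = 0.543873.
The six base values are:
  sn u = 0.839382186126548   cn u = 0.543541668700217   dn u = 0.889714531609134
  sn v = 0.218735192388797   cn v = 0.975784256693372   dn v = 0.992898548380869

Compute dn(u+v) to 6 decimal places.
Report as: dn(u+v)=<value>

dn(u+v)=0.863199

m = k² = 0.295797840129
D = 1 − m·sn²u·sn²v = 0.9900286991529849
dn(u+v) = (dn u·dn v − m·sn u·sn v·cn u·cn v)/D = 0.8545917855850275/0.9900286991529849 = 0.8631990025300985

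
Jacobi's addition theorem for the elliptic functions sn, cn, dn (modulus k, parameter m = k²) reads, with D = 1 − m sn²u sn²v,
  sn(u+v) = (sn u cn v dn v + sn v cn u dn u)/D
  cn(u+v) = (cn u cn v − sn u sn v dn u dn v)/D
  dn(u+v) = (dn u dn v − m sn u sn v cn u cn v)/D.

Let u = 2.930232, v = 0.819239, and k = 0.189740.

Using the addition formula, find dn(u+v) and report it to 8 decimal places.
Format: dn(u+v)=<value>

dn(u+v)=0.99461354

sn u = 0.2378396649619907, cn u = -0.9713044289875178, dn u = 0.9989812264855247
sn v = 0.7286557332580276, cn v = 0.6848801518442524, dn v = 0.9903966460906185
m = k² = 0.0360012676
D = 1 − m·sn²u·sn²v = 0.9989187375176008
dn(u+v) = (dn u·dn v − m·sn u·sn v·cn u·cn v)/D = 0.9935380988252072/0.9989187375176008 = 0.9946135371273894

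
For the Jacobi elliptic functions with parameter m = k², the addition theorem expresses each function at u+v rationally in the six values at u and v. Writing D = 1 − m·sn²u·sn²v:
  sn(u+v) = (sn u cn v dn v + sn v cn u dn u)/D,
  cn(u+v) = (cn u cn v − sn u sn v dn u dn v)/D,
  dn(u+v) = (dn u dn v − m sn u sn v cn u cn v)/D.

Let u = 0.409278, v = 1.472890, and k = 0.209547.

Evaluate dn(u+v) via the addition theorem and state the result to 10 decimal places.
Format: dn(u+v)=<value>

sn u = 0.3975020458896164, cn u = 0.917601287877022, dn u = 0.9965249032517403
sn v = 0.9936184739655026, cn v = 0.1127932985352668, dn v = 0.9780841944970535
m = k² = 0.043909945209
D = 1 − m·sn²u·sn²v = 0.9931501518049491
dn(u+v) = (dn u·dn v − m·sn u·sn v·cn u·cn v)/D = 0.9728902788684026/0.9931501518049491 = 0.9796003928512458

dn(u+v)=0.9796003929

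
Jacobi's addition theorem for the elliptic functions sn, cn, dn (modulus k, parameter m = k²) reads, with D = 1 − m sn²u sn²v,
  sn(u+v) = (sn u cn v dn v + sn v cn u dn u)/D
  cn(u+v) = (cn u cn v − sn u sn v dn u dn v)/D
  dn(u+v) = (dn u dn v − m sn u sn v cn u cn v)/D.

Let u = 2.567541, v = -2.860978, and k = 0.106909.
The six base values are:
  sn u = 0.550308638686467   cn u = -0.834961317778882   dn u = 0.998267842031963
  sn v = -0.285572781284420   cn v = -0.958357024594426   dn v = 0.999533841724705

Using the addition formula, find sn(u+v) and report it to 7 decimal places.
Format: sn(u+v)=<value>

m = k² = 0.011429534281
D = 1 − m·sn²u·sn²v = 0.9997177234389006
sn(u+v) = (sn u·cn v·dn v + sn v·cn u·dn u)/D = -0.2891170951836056/0.9997177234389006 = -0.2891987292063603

sn(u+v)=-0.2891987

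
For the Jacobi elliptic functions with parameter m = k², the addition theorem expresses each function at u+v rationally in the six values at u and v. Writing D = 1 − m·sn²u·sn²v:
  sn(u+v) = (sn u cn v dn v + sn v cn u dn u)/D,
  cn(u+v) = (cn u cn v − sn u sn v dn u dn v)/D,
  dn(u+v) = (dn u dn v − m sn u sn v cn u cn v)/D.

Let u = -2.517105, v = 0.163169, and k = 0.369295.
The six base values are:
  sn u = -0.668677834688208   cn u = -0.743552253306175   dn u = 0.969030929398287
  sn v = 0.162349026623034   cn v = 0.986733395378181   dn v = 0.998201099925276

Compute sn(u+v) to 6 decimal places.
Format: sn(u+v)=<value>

sn(u+v)=-0.776845

m = k² = 0.136378797025
D = 1 − m·sn²u·sn²v = 0.998392762382885
sn(u+v) = (sn u·cn v·dn v + sn v·cn u·dn u)/D = -0.7755963775115842/0.998392762382885 = -0.7768449519410097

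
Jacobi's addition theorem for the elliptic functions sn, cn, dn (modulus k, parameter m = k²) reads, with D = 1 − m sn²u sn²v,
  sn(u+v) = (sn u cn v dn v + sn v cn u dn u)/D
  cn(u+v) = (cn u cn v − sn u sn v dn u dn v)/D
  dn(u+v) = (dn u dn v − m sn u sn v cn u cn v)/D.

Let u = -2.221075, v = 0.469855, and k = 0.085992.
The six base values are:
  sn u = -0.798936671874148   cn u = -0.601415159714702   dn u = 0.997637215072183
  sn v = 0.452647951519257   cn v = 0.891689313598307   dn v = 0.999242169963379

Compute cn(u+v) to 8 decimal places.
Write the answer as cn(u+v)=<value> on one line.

m = k² = 0.007394624064
D = 1 − m·sn²u·sn²v = 0.9990329210494357
cn(u+v) = (cn u·cn v − sn u·sn v·dn u·dn v)/D = -0.1757663054761391/0.9990329210494357 = -0.1759364499134874

cn(u+v)=-0.17593645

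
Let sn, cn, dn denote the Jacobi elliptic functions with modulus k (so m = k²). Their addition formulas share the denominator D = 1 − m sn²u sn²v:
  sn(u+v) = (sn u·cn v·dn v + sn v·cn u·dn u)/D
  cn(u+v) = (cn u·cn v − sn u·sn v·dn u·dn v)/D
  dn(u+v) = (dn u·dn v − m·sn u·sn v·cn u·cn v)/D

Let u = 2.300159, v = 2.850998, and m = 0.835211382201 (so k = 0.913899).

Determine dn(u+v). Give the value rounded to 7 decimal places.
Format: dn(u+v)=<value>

sn u = 0.9998290029783168, cn u = 0.01849229037693714, dn u = 0.4062932816268308
sn v = 0.9775226665710587, cn v = -0.2108303496648591, dn v = 0.4493476304181712
m = k² = 0.835211382201
D = 1 − m·sn²u·sn²v = 0.2021862105262816
dn(u+v) = (dn u·dn v − m·sn u·sn v·cn u·cn v)/D = 0.185749455541486/0.2021862105262816 = 0.9187048664594314

dn(u+v)=0.9187049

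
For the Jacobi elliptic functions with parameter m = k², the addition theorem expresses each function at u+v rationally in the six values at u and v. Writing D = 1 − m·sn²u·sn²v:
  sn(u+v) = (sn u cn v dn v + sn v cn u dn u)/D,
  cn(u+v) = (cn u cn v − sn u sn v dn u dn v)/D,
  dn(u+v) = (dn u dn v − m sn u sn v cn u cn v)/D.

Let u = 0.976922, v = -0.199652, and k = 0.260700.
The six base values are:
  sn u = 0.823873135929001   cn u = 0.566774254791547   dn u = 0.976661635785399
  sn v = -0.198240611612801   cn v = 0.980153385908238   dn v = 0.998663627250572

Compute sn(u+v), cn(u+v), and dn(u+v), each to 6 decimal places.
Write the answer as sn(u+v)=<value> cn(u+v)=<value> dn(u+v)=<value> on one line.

sn(u+v)=0.697973 cn(u+v)=0.716124 dn(u+v)=0.983306

m = k² = 0.06796449
D = 1 − m·sn²u·sn²v = 0.9981870409099098
sn(u+v) = (sn u·cn v·dn v + sn v·cn u·dn u)/D = 0.696707462709068/0.9981870409099098 = 0.6979728589483347
cn(u+v) = (cn u·cn v − sn u·sn v·dn u·dn v)/D = 0.7148259089078784/0.9981870409099098 = 0.7161242128091244
dn(u+v) = (dn u·dn v − m·sn u·sn v·cn u·cn v)/D = 0.9815229582724051/0.9981870409099098 = 0.983305651191069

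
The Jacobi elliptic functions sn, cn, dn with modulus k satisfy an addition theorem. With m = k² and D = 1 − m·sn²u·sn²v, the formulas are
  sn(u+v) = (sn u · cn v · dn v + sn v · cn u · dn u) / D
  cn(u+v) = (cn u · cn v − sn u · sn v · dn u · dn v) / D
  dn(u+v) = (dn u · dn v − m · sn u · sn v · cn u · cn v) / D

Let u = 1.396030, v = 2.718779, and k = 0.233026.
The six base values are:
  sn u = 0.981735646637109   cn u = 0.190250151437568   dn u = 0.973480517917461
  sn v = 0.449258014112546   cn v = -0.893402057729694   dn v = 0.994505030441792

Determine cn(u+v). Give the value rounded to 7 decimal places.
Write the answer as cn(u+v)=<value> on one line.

cn(u+v)=-0.6033398

m = k² = 0.054301116676
D = 1 − m·sn²u·sn²v = 0.9894369448400338
cn(u+v) = (cn u·cn v − sn u·sn v·dn u·dn v)/D = -0.5969666982502334/0.9894369448400338 = -0.6033398099428634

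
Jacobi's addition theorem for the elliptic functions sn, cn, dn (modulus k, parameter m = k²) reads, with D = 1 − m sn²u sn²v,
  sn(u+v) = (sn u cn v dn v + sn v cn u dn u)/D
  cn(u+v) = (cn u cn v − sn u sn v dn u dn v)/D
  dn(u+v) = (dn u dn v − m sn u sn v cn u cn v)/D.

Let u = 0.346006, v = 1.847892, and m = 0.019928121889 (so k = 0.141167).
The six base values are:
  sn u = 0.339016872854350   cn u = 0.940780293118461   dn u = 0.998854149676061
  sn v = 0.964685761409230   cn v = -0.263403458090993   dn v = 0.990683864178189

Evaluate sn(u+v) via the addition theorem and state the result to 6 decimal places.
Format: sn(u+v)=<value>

sn(u+v)=0.819799

m = k² = 0.019928121889
D = 1 − m·sn²u·sn²v = 0.9978685225866794
sn(u+v) = (sn u·cn v·dn v + sn v·cn u·dn u)/D = 0.8180511261524408/0.9978685225866794 = 0.8197985081560493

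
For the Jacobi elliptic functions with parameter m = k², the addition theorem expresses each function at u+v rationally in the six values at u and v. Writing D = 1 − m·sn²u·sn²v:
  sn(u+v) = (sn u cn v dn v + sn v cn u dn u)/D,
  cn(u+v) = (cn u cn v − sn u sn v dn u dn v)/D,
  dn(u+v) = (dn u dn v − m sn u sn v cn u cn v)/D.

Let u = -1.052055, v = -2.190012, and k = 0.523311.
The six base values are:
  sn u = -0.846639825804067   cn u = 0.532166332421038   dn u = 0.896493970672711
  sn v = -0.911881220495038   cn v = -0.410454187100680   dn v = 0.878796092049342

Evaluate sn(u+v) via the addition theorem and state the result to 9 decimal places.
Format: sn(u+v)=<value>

sn(u+v)=-0.154947975

m = k² = 0.273854402721
D = 1 − m·sn²u·sn²v = 0.8367723761189311
sn(u+v) = (sn u·cn v·dn v + sn v·cn u·dn u)/D = -0.1296561848619377/0.8367723761189311 = -0.1549479745773892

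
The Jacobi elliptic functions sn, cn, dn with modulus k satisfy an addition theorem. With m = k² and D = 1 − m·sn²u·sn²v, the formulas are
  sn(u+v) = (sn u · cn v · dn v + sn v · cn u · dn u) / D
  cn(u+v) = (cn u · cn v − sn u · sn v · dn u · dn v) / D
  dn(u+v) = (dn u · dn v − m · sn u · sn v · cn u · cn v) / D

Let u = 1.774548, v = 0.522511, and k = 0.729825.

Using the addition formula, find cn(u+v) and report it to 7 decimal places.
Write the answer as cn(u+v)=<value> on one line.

cn(u+v)=-0.2835459

sn u = 0.9972589334388519, cn u = 0.07399067290141008, dn u = 0.6857634399724794
sn v = 0.4886908234344957, cn v = 0.8724570356704762, dn v = 0.9342347213077222
m = k² = 0.532644530625
D = 1 − m·sn²u·sn²v = 0.8734909161507989
cn(u+v) = (cn u·cn v − sn u·sn v·dn u·dn v)/D = -0.2476747512070987/0.8734909161507989 = -0.2835458808186853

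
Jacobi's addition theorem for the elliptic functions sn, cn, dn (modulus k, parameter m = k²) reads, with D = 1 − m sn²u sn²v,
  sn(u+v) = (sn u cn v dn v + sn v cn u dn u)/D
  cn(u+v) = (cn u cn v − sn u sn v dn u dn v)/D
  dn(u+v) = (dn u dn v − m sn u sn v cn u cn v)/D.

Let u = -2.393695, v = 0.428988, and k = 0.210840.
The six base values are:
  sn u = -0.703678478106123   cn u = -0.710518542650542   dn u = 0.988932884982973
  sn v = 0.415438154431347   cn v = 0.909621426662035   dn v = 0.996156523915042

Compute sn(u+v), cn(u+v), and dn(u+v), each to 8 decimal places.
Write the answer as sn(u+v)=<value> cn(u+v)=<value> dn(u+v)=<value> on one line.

m = k² = 0.0444535056
D = 1 − m·sn²u·sn²v = 0.9962010173301498
sn(u+v) = (sn u·cn v·dn v + sn v·cn u·dn u)/D = -0.9295306447078048/0.9962010173301498 = -0.9330753819133575
cn(u+v) = (cn u·cn v − sn u·sn v·dn u·dn v)/D = -0.358314453348896/0.9962010173301498 = -0.3596808747587811
dn(u+v) = (dn u·dn v − m·sn u·sn v·cn u·cn v)/D = 0.9767330382920463/0.9962010173301498 = 0.9804577804083374

sn(u+v)=-0.93307538 cn(u+v)=-0.35968087 dn(u+v)=0.98045778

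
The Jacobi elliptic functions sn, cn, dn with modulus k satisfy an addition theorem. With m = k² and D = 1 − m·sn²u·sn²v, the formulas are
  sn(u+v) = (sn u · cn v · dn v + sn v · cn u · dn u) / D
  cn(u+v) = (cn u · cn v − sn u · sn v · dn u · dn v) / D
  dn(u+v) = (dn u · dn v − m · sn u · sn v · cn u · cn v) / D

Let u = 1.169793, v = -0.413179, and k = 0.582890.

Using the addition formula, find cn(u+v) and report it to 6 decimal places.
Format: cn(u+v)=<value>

sn u = 0.8916851744206, cn u = 0.4526561053586973, dn u = 0.8543157457847807
sn v = -0.3979934163394494, cn v = 0.9173882714262559, dn v = 0.9727190336154193
m = k² = 0.3397607521
D = 1 − m·sn²u·sn²v = 0.9572094294577498
cn(u+v) = (cn u·cn v − sn u·sn v·dn u·dn v)/D = 0.710173955033892/0.9572094294577498 = 0.74192118587486

cn(u+v)=0.741921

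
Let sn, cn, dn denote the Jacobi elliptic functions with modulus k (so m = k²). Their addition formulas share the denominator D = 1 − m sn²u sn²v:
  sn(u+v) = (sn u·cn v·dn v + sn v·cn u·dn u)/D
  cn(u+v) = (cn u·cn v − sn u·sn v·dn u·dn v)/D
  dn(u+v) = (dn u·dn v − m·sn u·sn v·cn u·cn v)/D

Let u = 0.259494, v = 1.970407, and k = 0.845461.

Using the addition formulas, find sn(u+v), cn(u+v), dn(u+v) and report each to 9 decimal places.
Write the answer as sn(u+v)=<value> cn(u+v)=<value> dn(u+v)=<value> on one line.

sn(u+v)=0.997501598 cn(u+v)=-0.070643911 dn(u+v)=0.537366702

sn u = 0.2546104120330182, cn u = 0.9670437105345222, dn u = 0.9765560742248746
sn v = 0.9976783644031538, cn v = 0.06810199117388468, dn v = 0.5371320833060171
m = k² = 0.714804302521
D = 1 − m·sn²u·sn²v = 0.9538766773294049
sn(u+v) = (sn u·cn v·dn v + sn v·cn u·dn u)/D = 0.9514935098457949/0.9538766773294049 = 0.9975015979106626
cn(u+v) = (cn u·cn v − sn u·sn v·dn u·dn v)/D = -0.06738557912725717/0.9538766773294049 = -0.07064391103042634
dn(u+v) = (dn u·dn v − m·sn u·sn v·cn u·cn v)/D = 0.512581564538429/0.9538766773294049 = 0.5373667023430302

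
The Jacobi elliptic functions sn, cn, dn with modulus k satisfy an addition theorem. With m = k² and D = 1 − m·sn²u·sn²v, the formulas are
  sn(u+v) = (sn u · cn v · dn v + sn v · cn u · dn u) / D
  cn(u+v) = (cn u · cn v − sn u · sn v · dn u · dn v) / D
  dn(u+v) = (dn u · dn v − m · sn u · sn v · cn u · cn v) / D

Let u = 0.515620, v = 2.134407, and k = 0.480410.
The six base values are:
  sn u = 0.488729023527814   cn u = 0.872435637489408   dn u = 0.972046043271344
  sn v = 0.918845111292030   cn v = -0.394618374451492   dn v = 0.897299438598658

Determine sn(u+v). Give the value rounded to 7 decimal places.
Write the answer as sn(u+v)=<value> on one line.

m = k² = 0.2307937681
D = 1 − m·sn²u·sn²v = 0.9534580090681321
sn(u+v) = (sn u·cn v·dn v + sn v·cn u·dn u)/D = 0.6061699267327401/0.9534580090681321 = 0.6357594366690401

sn(u+v)=0.6357594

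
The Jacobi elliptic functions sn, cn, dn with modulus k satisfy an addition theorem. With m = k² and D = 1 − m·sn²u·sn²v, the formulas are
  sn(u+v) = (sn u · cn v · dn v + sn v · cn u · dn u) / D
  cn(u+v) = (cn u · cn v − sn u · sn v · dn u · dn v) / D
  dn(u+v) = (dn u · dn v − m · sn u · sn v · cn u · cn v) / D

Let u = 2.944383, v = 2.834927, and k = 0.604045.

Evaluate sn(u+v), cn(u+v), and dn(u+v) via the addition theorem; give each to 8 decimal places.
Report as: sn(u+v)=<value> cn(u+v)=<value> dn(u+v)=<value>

sn u = 0.5254794396959683, cn u = -0.850806299022763, dn u = 0.9482873206969844
sn v = 0.6100050183514716, cn v = -0.7923975502145503, dn v = 0.9296394486052603
m = k² = 0.364870362025
D = 1 − m·sn²u·sn²v = 0.9625098774891804
sn(u+v) = (sn u·cn v·dn v + sn v·cn u·dn u)/D = -0.8792487203030575/0.9625098774891804 = -0.9134957893592538
cn(u+v) = (cn u·cn v − sn u·sn v·dn u·dn v)/D = 0.3915953933713633/0.9625098774891804 = 0.4068481815406255
dn(u+v) = (dn u·dn v − m·sn u·sn v·cn u·cn v)/D = 0.8027153297618809/0.9625098774891804 = 0.8339813944100582

sn(u+v)=-0.91349579 cn(u+v)=0.40684818 dn(u+v)=0.83398139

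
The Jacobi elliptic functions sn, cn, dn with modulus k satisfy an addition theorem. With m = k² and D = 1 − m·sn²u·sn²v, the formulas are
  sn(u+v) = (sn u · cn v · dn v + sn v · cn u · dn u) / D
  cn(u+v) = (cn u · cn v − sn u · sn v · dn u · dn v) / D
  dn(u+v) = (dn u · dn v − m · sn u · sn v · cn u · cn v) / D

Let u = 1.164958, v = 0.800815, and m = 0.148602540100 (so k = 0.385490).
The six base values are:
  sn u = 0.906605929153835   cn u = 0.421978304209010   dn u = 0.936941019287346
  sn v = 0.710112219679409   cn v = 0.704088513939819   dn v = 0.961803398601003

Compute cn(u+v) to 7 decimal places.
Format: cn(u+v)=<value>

m = k² = 0.1486025401
D = 1 − m·sn²u·sn²v = 0.9384089915255373
cn(u+v) = (cn u·cn v − sn u·sn v·dn u·dn v)/D = -0.2830450053087602/0.9384089915255373 = -0.3016222221492404

cn(u+v)=-0.3016222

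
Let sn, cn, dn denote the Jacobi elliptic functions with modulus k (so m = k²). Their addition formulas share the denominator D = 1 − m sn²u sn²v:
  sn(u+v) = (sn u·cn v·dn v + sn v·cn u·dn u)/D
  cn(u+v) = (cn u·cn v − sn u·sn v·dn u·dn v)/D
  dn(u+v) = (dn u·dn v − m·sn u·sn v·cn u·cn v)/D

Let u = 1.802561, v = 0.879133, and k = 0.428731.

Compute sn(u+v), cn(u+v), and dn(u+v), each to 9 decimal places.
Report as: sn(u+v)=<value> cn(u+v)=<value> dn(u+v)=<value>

sn(u+v)=0.576650319 cn(u+v)=-0.816991071 dn(u+v)=0.968957368

sn u = 0.9906954150148911, cn u = -0.1360977393951594, dn u = 0.90531451594062
sn v = 0.7587297296548521, cn v = 0.6514055551942085, dn v = 0.9456139773309936
m = k² = 0.183810270361
D = 1 − m·sn²u·sn²v = 0.8961457477693532
sn(u+v) = (sn u·cn v·dn v + sn v·cn u·dn u)/D = 0.516762731133446/0.8961457477693532 = 0.5766503187899392
cn(u+v) = (cn u·cn v − sn u·sn v·dn u·dn v)/D = -0.7321430741027296/0.8961457477693532 = -0.816991070844389
dn(u+v) = (dn u·dn v − m·sn u·sn v·cn u·cn v)/D = 0.8683270252736909/0.8961457477693532 = 0.9689573681904898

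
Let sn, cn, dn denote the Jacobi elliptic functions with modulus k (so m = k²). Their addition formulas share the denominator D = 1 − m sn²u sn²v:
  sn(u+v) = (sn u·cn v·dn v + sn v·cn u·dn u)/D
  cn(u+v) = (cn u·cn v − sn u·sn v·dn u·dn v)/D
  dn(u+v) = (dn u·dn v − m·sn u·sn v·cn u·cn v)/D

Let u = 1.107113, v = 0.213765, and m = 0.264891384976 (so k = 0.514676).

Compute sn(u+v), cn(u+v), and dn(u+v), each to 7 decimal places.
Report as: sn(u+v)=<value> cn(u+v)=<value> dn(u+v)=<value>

sn(u+v)=0.9486808 cn(u+v)=0.3162351 dn(u+v)=0.8726964

sn u = 0.8725466080640792, cn u = 0.4885308759493817, dn u = 0.8934921561716039
sn v = 0.2117233267331599, cn v = 0.9773296439364988, dn v = 0.9940451577184002
m = k² = 0.264891384976
D = 1 − m·sn²u·sn²v = 0.9909597066797666
sn(u+v) = (sn u·cn v·dn v + sn v·cn u·dn u)/D = 0.9401044964770381/0.9909597066797666 = 0.9486808496249358
cn(u+v) = (cn u·cn v − sn u·sn v·dn u·dn v)/D = 0.3133762530353947/0.9909597066797666 = 0.3162351111987884
dn(u+v) = (dn u·dn v − m·sn u·sn v·cn u·cn v)/D = 0.8648069557990952/0.9909597066797666 = 0.8726963871181512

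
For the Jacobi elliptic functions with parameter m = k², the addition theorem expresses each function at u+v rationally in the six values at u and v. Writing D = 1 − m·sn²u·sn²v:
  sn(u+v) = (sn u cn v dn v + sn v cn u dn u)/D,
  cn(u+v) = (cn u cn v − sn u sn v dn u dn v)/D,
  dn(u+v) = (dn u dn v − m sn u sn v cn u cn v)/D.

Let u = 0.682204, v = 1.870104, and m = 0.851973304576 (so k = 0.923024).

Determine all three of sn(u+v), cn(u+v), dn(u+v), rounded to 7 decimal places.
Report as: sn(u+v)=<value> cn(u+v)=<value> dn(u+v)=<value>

sn(u+v)=0.9981593 cn(u+v)=-0.0606465 dn(u+v)=0.3887933

sn u = 0.5985223710625468, cn u = 0.8011060924357441, dn u = 0.8335456980007164
sn v = 0.9780448724378996, cn v = 0.2083944037106868, dn v = 0.4301469352643257
m = k² = 0.851973304576
D = 1 − m·sn²u·sn²v = 0.7080527938417205
sn(u+v) = (sn u·cn v·dn v + sn v·cn u·dn u)/D = 0.7067494866067839/0.7080527938417205 = 0.9981593078280714
cn(u+v) = (cn u·cn v − sn u·sn v·dn u·dn v)/D = -0.04294091345224761/0.7080527938417205 = -0.06064648543968135
dn(u+v) = (dn u·dn v − m·sn u·sn v·cn u·cn v)/D = 0.2752862003874751/0.7080527938417205 = 0.3887933255567566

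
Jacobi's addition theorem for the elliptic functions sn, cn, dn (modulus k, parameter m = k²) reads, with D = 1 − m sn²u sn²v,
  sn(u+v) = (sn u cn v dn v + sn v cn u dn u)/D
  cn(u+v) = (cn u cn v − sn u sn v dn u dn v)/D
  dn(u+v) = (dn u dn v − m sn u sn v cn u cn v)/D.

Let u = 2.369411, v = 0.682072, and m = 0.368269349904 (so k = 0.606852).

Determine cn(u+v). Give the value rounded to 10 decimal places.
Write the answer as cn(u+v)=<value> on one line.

sn u = 0.8784287543460672, cn u = -0.4778733341985267, dn u = 0.8460672050667856
sn v = 0.6166072903417794, cn v = 0.787270886987045, dn v = 0.9273523156577835
m = k² = 0.368269349904
D = 1 − m·sn²u·sn²v = 0.8919571647114889
cn(u+v) = (cn u·cn v − sn u·sn v·dn u·dn v)/D = -0.8011921711259026/0.8919571647114889 = -0.8982406362362199

cn(u+v)=-0.8982406362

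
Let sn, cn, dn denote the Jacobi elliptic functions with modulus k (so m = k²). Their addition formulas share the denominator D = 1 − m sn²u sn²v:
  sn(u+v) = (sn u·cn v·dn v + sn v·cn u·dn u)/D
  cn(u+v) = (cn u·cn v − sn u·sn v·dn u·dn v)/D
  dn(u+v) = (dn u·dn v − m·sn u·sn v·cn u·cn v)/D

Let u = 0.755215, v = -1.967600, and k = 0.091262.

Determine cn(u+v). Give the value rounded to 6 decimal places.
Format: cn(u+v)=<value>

sn u = 0.6850568746026127, cn u = 0.7284895871319645, dn u = 0.9980437325349111
sn v = -0.9241632306266883, cn v = -0.3819978051738551, dn v = 0.9964369514880597
m = k² = 0.008328752644
D = 1 − m·sn²u·sn²v = 0.9966616597965024
cn(u+v) = (cn u·cn v − sn u·sn v·dn u·dn v)/D = 0.3513330608427753/0.9966616597965024 = 0.3525098586761231

cn(u+v)=0.352510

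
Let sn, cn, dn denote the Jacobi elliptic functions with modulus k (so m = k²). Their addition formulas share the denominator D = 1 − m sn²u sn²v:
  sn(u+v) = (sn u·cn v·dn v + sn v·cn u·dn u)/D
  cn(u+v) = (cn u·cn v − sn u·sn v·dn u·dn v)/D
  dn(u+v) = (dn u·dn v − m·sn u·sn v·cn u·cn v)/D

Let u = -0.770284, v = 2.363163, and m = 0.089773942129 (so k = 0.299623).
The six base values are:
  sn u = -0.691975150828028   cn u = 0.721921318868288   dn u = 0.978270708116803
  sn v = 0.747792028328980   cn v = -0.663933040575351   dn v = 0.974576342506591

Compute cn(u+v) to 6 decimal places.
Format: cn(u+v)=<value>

cn(u+v)=0.014378

m = k² = 0.089773942129
D = 1 − m·sn²u·sn²v = 0.9759622974641908
cn(u+v) = (cn u·cn v − sn u·sn v·dn u·dn v)/D = 0.01403248754930543/0.9759622974641908 = 0.01437810413964305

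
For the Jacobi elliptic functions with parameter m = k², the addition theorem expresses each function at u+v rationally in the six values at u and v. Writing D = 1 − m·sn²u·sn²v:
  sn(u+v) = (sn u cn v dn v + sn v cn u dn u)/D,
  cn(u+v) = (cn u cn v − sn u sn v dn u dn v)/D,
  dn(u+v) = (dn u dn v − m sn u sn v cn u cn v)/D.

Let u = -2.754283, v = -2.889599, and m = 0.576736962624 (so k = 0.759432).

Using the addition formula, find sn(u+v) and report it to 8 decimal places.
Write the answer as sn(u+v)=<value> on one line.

sn(u+v)=0.99631881

sn u = -0.8399960526591297, cn u = -0.5425925096396748, dn u = 0.7701027358823784
sn v = -0.7774460965605913, cn v = -0.6289495742447877, dn v = 0.8070980373019901
m = k² = 0.576736962624
D = 1 − m·sn²u·sn²v = 0.754035261524711
sn(u+v) = (sn u·cn v·dn v + sn v·cn u·dn u)/D = 0.7512595162528253/0.754035261524711 = 0.9963188123771918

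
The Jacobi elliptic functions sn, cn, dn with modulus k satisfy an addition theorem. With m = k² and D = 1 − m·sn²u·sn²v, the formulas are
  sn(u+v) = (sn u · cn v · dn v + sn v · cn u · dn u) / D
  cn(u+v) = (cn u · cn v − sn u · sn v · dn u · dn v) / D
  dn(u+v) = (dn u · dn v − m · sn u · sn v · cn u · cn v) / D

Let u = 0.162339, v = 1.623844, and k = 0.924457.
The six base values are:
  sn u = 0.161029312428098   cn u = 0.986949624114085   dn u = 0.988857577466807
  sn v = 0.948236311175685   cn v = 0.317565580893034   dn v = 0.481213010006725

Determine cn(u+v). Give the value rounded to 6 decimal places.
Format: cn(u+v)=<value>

m = k² = 0.854620744849
D = 1 − m·sn²u·sn²v = 0.9800741676718812
cn(u+v) = (cn u·cn v − sn u·sn v·dn u·dn v)/D = 0.2407616936094229/0.9800741676718812 = 0.2456566059498749

cn(u+v)=0.245657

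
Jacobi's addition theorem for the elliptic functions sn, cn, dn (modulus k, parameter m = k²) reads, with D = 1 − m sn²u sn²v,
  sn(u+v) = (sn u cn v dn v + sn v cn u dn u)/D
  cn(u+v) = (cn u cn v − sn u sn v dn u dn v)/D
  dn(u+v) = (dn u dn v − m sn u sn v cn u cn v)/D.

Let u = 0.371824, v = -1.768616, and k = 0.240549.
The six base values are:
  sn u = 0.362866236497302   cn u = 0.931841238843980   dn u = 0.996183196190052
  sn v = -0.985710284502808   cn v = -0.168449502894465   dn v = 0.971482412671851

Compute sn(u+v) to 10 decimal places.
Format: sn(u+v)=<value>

m = k² = 0.057863821401
D = 1 − m·sn²u·sn²v = 0.9925971524115559
sn(u+v) = (sn u·cn v·dn v + sn v·cn u·dn u)/D = -0.9744011710296418/0.9925971524115559 = -0.9816683119252295

sn(u+v)=-0.9816683119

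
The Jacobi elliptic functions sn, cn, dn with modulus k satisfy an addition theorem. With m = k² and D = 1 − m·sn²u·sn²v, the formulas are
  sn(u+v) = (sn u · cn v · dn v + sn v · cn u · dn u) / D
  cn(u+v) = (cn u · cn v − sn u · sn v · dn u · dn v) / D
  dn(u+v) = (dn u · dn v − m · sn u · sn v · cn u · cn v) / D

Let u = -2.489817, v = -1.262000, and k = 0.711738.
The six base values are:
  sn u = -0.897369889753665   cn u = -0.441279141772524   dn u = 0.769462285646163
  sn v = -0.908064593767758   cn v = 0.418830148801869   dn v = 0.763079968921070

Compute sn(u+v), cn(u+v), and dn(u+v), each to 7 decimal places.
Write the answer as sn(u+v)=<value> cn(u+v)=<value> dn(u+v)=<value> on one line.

m = k² = 0.506570980644
D = 1 − m·sn²u·sn²v = 0.6636303691843154
sn(u+v) = (sn u·cn v·dn v + sn v·cn u·dn u)/D = 0.02153098360734109/0.6636303691843154 = 0.03244424096173501
cn(u+v) = (cn u·cn v − sn u·sn v·dn u·dn v)/D = -0.6632809990106841/0.6636303691843154 = -0.9994735470378478
dn(u+v) = (dn u·dn v − m·sn u·sn v·cn u·cn v)/D = 0.6634534113858823/0.6636303691843154 = 0.9997333488540457

sn(u+v)=0.0324442 cn(u+v)=-0.9994735 dn(u+v)=0.9997333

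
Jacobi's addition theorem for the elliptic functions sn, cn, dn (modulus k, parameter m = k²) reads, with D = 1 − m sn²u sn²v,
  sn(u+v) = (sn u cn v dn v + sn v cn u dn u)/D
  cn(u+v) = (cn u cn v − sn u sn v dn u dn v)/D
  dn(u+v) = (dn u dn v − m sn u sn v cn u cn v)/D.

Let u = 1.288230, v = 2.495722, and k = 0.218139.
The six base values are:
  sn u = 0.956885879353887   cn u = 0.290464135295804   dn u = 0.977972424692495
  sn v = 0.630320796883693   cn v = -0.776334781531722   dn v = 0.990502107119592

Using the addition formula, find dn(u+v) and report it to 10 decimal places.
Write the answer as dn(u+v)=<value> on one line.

m = k² = 0.047584623321
D = 1 − m·sn²u·sn²v = 0.9826894765572047
dn(u+v) = (dn u·dn v − m·sn u·sn v·cn u·cn v)/D = 0.9751556202402282/0.9826894765572047 = 0.9923334313669757

dn(u+v)=0.9923334314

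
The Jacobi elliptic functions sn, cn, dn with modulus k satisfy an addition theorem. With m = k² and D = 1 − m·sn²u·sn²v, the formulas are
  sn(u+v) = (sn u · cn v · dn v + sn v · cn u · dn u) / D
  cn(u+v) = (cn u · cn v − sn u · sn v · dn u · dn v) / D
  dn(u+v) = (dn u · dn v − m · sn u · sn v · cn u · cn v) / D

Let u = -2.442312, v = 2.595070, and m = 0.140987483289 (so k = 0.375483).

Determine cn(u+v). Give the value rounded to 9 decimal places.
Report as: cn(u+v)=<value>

sn u = -0.7232327638830818, cn u = -0.6906043507291555, dn u = 0.9624210581263409
sn v = 0.6136184409813018, cn v = -0.7896026905271262, dn v = 0.9730952278889276
m = k² = 0.140987483289
D = 1 − m·sn²u·sn²v = 0.9722327066354904
cn(u+v) = (cn u·cn v − sn u·sn v·dn u·dn v)/D = 0.9609235481342258/0.9722327066354904 = 0.9883678481251664

cn(u+v)=0.988367848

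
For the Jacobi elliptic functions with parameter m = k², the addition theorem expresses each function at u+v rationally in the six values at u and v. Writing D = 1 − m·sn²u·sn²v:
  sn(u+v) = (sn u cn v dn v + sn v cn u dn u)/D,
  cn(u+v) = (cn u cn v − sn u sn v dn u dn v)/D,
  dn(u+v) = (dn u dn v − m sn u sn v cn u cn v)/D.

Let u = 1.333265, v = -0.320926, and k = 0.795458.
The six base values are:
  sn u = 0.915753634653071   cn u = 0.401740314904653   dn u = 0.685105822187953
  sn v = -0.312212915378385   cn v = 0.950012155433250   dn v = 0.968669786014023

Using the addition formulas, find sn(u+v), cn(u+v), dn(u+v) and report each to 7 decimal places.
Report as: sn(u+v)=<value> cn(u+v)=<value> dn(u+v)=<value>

m = k² = 0.632753429764
D = 1 − m·sn²u·sn²v = 0.9482758289406195
sn(u+v) = (sn u·cn v·dn v + sn v·cn u·dn u)/D = 0.7567887102337502/0.9482758289406195 = 0.798068122309105
cn(u+v) = (cn u·cn v − sn u·sn v·dn u·dn v)/D = 0.5713999438359754/0.9482758289406195 = 0.6025672345506512
dn(u+v) = (dn u·dn v − m·sn u·sn v·cn u·cn v)/D = 0.7326873224909031/0.9482758289406195 = 0.772652112528731

sn(u+v)=0.7980681 cn(u+v)=0.6025672 dn(u+v)=0.7726521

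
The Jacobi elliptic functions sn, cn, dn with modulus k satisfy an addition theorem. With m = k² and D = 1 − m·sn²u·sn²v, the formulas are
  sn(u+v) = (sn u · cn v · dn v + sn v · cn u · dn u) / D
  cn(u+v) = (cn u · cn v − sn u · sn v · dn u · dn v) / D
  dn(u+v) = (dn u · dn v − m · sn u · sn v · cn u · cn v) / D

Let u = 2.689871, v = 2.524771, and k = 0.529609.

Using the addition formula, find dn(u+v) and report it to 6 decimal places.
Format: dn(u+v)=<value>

dn(u+v)=0.849593

sn u = 0.6442523642889566, cn u = -0.7648129778632745, dn u = 0.9399900516944295
sn v = 0.7534777476845551, cn v = -0.6574734091537163, dn v = 0.9169297779287976
m = k² = 0.280485692881
D = 1 − m·sn²u·sn²v = 0.9339057593591626
dn(u+v) = (dn u·dn v − m·sn u·sn v·cn u·cn v)/D = 0.7934395549178593/0.9339057593591626 = 0.8495927420581602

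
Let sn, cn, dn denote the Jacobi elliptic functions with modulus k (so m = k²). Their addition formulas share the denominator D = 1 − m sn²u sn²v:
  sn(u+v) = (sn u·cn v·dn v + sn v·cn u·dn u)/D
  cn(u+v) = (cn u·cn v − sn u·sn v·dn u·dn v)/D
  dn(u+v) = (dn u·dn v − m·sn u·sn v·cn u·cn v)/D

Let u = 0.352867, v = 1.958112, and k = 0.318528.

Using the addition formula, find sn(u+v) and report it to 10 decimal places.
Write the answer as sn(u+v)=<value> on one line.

sn(u+v)=0.7859656166

sn u = 0.3449098265307427, cn u = 0.9386358247811198, dn u = 0.9939466913074705
sn v = 0.9467856772420203, cn v = -0.321864694195199, dn v = 0.9534415880326848
m = k² = 0.101460086784
D = 1 − m·sn²u·sn²v = 0.9891804369125881
sn(u+v) = (sn u·cn v·dn v + sn v·cn u·dn u)/D = 0.7774618120578801/0.9891804369125881 = 0.7859656166315618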